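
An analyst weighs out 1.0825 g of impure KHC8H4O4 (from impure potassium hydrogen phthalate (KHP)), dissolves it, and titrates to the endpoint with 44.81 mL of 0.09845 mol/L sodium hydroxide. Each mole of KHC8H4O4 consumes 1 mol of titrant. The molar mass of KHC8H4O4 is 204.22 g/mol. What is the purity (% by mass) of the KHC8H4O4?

83.2%

n(NaOH) = 0.09845 x 0.04481 = 0.004412 mol.
n(KHC8H4O4) = 0.004412 / 1 = 0.004412 mol.
mass of KHC8H4O4 = 0.004412 x 204.22 = 0.9009 g.
% purity = 0.9009 / 1.0825 x 100 = 83.2%.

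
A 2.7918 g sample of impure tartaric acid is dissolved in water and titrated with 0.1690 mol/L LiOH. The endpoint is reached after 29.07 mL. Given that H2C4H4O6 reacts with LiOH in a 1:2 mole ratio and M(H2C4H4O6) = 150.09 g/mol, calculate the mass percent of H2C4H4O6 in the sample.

13.2%

n(LiOH) = 0.1690 x 0.02907 = 0.004913 mol.
n(H2C4H4O6) = 0.004913 / 2 = 0.002456 mol.
mass of H2C4H4O6 = 0.002456 x 150.09 = 0.3687 g.
% purity = 0.3687 / 2.7918 x 100 = 13.2%.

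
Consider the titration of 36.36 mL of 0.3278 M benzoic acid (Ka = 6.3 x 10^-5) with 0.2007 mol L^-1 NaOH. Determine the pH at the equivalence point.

n(C6H5COOH) = 0.3278 x 0.03636 = 0.01192 mol; V(NaOH) at equivalence = 0.01192/0.2007 = 0.05939 L.
At equivalence all the acid is converted to C6H5COO-; total volume = 0.03636 + 0.05939 = 0.09575 L, so [C6H5COO-] = 0.01192/0.09575 = 0.1245 M.
Kb = Kw/Ka = 1.0e-14 / 6.3 x 10^-5 = 1.59e-10.
[OH^-] = sqrt(Kb x [C6H5COO-]) = sqrt(1.59e-10 x 0.1245) = 4.45e-6 M.
pOH = 5.35, so pH = 14.00 - 5.35 = 8.65.

8.65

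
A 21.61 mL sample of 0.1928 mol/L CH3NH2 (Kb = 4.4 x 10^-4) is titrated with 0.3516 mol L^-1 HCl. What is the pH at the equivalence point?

n(CH3NH2) = 0.1928 x 0.02161 = 0.004166 mol; V(HCl) at equivalence = 0.004166/0.3516 = 0.01185 L.
At equivalence the base is fully converted to CH3NH3+; total volume = 0.03346 L, so [CH3NH3+] = 0.004166/0.03346 = 0.1245 M.
Ka(CH3NH3+) = Kw/Kb = 1.0e-14 / 4.4 x 10^-4 = 2.27e-11.
[H^+] = sqrt(Ka x [CH3NH3+]) = sqrt(2.27e-11 x 0.1245) = 1.68e-6 M.
pH = -log(1.68e-6) = 5.77.

5.77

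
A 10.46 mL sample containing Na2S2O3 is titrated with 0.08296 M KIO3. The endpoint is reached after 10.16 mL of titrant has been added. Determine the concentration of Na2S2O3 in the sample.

n(KIO3) = 0.08296 x 0.01016 = 0.0008429 mol.
From the balanced equation, 1 mol KIO3 reacts with 6 mol Na2S2O3, so n(Na2S2O3) = 0.0008429 x 6/1 = 0.005057 mol.
[Na2S2O3] = 0.005057 / 0.01046 L = 0.483 M.

0.483 M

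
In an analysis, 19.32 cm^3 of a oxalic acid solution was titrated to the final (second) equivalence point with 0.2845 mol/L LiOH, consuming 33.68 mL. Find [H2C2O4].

n(LiOH) = 0.2845 x 0.03368 = 0.009582 mol.
At the final (second) equivalence point, 2 mol OH^- react per mol H2C2O4, so n(H2C2O4) = 0.009582 / 2 = 0.004791 mol.
[H2C2O4] = 0.004791 / 0.01932 L = 0.248 M.

0.248 M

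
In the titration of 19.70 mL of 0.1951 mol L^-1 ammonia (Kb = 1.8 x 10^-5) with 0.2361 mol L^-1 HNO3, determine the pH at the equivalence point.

n(NH3) = 0.1951 x 0.01970 = 0.003843 mol; V(HNO3) at equivalence = 0.003843/0.2361 = 0.01628 L.
At equivalence the base is fully converted to NH4+; total volume = 0.03598 L, so [NH4+] = 0.003843/0.03598 = 0.1068 M.
Ka(NH4+) = Kw/Kb = 1.0e-14 / 1.8 x 10^-5 = 5.56e-10.
[H^+] = sqrt(Ka x [NH4+]) = sqrt(5.56e-10 x 0.1068) = 7.70e-6 M.
pH = -log(7.70e-6) = 5.11.

5.11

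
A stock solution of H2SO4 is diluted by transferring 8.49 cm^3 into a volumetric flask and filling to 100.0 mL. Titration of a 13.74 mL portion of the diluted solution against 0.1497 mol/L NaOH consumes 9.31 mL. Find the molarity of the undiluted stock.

n(NaOH) = 0.1497 x 0.009310 = 0.001394 mol.
n(H2SO4) in the aliquot = 0.001394 x 1/2 = 0.0006969 mol.
[diluted H2SO4] = 0.0006969 / 0.01374 = 0.05072 M.
Dilution factor = 100.0/8.490 = 11.78, so [stock] = 0.05072 x 11.78 = 0.597 M.

0.597 M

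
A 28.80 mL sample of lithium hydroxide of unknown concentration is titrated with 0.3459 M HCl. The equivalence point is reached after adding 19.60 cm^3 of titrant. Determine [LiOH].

n(HCl) delivered = 0.3459 x 0.01960 = 0.006780 mol.
For a 1:1 reaction, n(LiOH) = 0.006780 mol.
[LiOH] = 0.006780 mol / 0.02880 L = 0.235 M.

0.235 M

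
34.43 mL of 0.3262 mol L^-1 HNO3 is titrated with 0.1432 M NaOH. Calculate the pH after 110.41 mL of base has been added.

n(acid) = 0.3262 x 0.03443 = 0.01123 mol; n(NaOH) added = 0.1432 x 0.1104 = 0.01581 mol.
Base is in excess by 0.01581 - 0.01123 = 0.004580 mol in a total volume of 0.1448 L.
[OH^-] = 0.004580/0.1448 = 0.03162 M, so pOH = 1.50 and pH = 14.00 - 1.50 = 12.50.

12.50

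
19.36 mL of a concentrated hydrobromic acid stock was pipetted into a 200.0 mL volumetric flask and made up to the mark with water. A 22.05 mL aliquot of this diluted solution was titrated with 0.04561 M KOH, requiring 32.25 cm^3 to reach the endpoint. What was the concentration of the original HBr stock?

0.689 M

n(KOH) = 0.04561 x 0.03225 = 0.001471 mol.
n(HBr) in the aliquot = 0.001471 mol.
[diluted HBr] = 0.001471 / 0.02205 = 0.06671 M.
Dilution factor = 200.0/19.36 = 10.33, so [stock] = 0.06671 x 10.33 = 0.689 M.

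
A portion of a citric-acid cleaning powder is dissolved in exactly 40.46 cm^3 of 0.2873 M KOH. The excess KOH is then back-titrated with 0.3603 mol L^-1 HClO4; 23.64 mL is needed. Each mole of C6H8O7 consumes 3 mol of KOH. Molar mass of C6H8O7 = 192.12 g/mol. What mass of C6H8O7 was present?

0.199 g

Total n(KOH) added = 0.2873 x 0.04046 = 0.01162 mol.
n(HClO4) used = 0.3603 x 0.02364 = 0.008517 mol, which equals the excess n(KOH).
So n(KOH) consumed by the sample = 0.01162 - 0.008517 = 0.003107 mol.
n(C6H8O7) = 0.003107 / 3 = 0.001036 mol.
mass = 0.001036 mol x 192.12 g/mol = 0.199 g.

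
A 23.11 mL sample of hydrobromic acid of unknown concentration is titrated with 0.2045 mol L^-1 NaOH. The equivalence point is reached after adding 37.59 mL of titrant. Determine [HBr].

0.333 M

n(NaOH) delivered = 0.2045 x 0.03759 = 0.007687 mol.
For a 1:1 reaction, n(HBr) = 0.007687 mol.
[HBr] = 0.007687 mol / 0.02311 L = 0.333 M.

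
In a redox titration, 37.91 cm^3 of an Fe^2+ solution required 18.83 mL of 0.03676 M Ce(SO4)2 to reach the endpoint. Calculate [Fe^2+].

n(Ce(SO4)2) = 0.03676 x 0.01883 = 0.0006922 mol.
From the balanced equation, 1 mol Ce(SO4)2 reacts with 1 mol Fe^2+, so n(Fe^2+) = 0.0006922 x 1/1 = 0.0006922 mol.
[Fe^2+] = 0.0006922 / 0.03791 L = 0.0183 M.

0.0183 M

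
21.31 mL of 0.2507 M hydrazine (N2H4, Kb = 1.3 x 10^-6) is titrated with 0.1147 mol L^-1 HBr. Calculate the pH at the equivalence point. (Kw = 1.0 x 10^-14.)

n(N2H4) = 0.2507 x 0.02131 = 0.005342 mol; V(HBr) at equivalence = 0.005342/0.1147 = 0.04658 L.
At equivalence the base is fully converted to N2H5+; total volume = 0.06789 L, so [N2H5+] = 0.005342/0.06789 = 0.07870 M.
Ka(N2H5+) = Kw/Kb = 1.0e-14 / 1.3 x 10^-6 = 7.69e-9.
[H^+] = sqrt(Ka x [N2H5+]) = sqrt(7.69e-9 x 0.07870) = 2.46e-5 M.
pH = -log(2.46e-5) = 4.61.

4.61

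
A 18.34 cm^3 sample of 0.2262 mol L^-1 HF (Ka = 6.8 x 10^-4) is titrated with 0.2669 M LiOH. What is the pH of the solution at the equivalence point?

8.13

n(HF) = 0.2262 x 0.01834 = 0.004149 mol; V(LiOH) at equivalence = 0.004149/0.2669 = 0.01554 L.
At equivalence all the acid is converted to F-; total volume = 0.01834 + 0.01554 = 0.03388 L, so [F-] = 0.004149/0.03388 = 0.1224 M.
Kb = Kw/Ka = 1.0e-14 / 6.8 x 10^-4 = 1.47e-11.
[OH^-] = sqrt(Kb x [F-]) = sqrt(1.47e-11 x 0.1224) = 1.34e-6 M.
pOH = 5.87, so pH = 14.00 - 5.87 = 8.13.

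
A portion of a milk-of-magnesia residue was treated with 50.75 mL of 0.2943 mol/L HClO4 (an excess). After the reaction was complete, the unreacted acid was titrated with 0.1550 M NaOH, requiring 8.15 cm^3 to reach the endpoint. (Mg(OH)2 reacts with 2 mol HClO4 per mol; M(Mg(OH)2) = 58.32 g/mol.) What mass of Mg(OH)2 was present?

Total n(HClO4) added = 0.2943 x 0.05075 = 0.01494 mol.
n(NaOH) used = 0.1550 x 0.008150 = 0.001263 mol, which equals the excess n(HClO4).
So n(HClO4) consumed by the sample = 0.01494 - 0.001263 = 0.01367 mol.
n(Mg(OH)2) = 0.01367 / 2 = 0.006836 mol.
mass = 0.006836 mol x 58.32 g/mol = 0.399 g.

0.399 g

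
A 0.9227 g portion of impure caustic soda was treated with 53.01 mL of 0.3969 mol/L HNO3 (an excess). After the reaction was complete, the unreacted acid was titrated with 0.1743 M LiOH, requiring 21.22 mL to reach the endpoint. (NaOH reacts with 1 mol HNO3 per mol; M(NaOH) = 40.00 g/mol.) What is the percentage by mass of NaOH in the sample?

75.2%

Total n(HNO3) added = 0.3969 x 0.05301 = 0.02104 mol.
n(LiOH) used = 0.1743 x 0.02122 = 0.003699 mol, which equals the excess n(HNO3).
So n(HNO3) consumed by the sample = 0.02104 - 0.003699 = 0.01734 mol.
n(NaOH) = 0.01734 / 1 = 0.01734 mol.
mass NaOH = 0.01734 x 40.00 = 0.6936 g, so %NaOH = 0.6936/0.9227 x 100 = 75.2%.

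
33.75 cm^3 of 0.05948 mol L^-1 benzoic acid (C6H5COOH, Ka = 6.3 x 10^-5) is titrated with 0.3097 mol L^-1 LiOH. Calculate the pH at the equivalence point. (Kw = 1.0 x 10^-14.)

8.45

n(C6H5COOH) = 0.05948 x 0.03375 = 0.002007 mol; V(LiOH) at equivalence = 0.002007/0.3097 = 0.006482 L.
At equivalence all the acid is converted to C6H5COO-; total volume = 0.03375 + 0.006482 = 0.04023 L, so [C6H5COO-] = 0.002007/0.04023 = 0.04990 M.
Kb = Kw/Ka = 1.0e-14 / 6.3 x 10^-5 = 1.59e-10.
[OH^-] = sqrt(Kb x [C6H5COO-]) = sqrt(1.59e-10 x 0.04990) = 2.81e-6 M.
pOH = 5.55, so pH = 14.00 - 5.55 = 8.45.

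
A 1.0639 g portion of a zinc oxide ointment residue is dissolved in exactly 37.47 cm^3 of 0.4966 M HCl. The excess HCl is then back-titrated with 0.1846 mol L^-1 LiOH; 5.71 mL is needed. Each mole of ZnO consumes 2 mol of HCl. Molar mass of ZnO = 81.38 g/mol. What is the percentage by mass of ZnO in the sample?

Total n(HCl) added = 0.4966 x 0.03747 = 0.01861 mol.
n(LiOH) used = 0.1846 x 0.005710 = 0.001054 mol, which equals the excess n(HCl).
So n(HCl) consumed by the sample = 0.01861 - 0.001054 = 0.01755 mol.
n(ZnO) = 0.01755 / 2 = 0.008777 mol.
mass ZnO = 0.008777 x 81.38 = 0.7143 g, so %ZnO = 0.7143/1.0639 x 100 = 67.1%.

67.1%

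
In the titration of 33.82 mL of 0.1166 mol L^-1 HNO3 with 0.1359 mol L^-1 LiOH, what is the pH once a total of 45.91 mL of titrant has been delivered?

n(acid) = 0.1166 x 0.03382 = 0.003943 mol; n(LiOH) added = 0.1359 x 0.04591 = 0.006239 mol.
Base is in excess by 0.006239 - 0.003943 = 0.002296 mol in a total volume of 0.07973 L.
[OH^-] = 0.002296/0.07973 = 0.02879 M, so pOH = 1.54 and pH = 14.00 - 1.54 = 12.46.

12.46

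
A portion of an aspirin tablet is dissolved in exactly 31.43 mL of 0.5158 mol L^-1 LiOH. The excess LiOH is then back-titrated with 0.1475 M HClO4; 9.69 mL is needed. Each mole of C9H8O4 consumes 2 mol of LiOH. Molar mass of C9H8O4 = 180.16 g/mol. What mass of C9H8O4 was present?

1.33 g

Total n(LiOH) added = 0.5158 x 0.03143 = 0.01621 mol.
n(HClO4) used = 0.1475 x 0.009690 = 0.001429 mol, which equals the excess n(LiOH).
So n(LiOH) consumed by the sample = 0.01621 - 0.001429 = 0.01478 mol.
n(C9H8O4) = 0.01478 / 2 = 0.007391 mol.
mass = 0.007391 mol x 180.16 g/mol = 1.33 g.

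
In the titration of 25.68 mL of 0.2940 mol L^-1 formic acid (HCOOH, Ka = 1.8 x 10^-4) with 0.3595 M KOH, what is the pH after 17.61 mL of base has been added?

4.46

Initial n(HCOOH) = 0.2940 x 0.02568 = 0.007550 mol.
n(KOH) added = 0.3595 x 0.01761 = 0.006331 mol, converting that many moles of HCOOH to HCOO-.
Remaining n(HCOOH) = 0.001219 mol; n(HCOO-) = 0.006331 mol.
By Henderson-Hasselbalch, pH = pKa + log([A^-]/[HA]) = 3.74 + log(0.006331/0.001219) = 3.74 + (+0.72) = 4.46.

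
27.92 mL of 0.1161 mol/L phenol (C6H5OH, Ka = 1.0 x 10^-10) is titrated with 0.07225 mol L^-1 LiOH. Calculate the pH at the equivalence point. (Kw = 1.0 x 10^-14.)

11.32

n(C6H5OH) = 0.1161 x 0.02792 = 0.003242 mol; V(LiOH) at equivalence = 0.003242/0.07225 = 0.04487 L.
At equivalence all the acid is converted to C6H5O-; total volume = 0.02792 + 0.04487 = 0.07279 L, so [C6H5O-] = 0.003242/0.07279 = 0.04454 M.
Kb = Kw/Ka = 1.0e-14 / 1.0 x 10^-10 = 0.000100.
[OH^-] = sqrt(Kb x [C6H5O-]) = sqrt(0.000100 x 0.04454) = 0.00211 M.
pOH = 2.68, so pH = 14.00 - 2.68 = 11.32.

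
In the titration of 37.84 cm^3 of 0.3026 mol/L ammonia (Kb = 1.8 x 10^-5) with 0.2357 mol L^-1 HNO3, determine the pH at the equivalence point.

n(NH3) = 0.3026 x 0.03784 = 0.01145 mol; V(HNO3) at equivalence = 0.01145/0.2357 = 0.04858 L.
At equivalence the base is fully converted to NH4+; total volume = 0.08642 L, so [NH4+] = 0.01145/0.08642 = 0.1325 M.
Ka(NH4+) = Kw/Kb = 1.0e-14 / 1.8 x 10^-5 = 5.56e-10.
[H^+] = sqrt(Ka x [NH4+]) = sqrt(5.56e-10 x 0.1325) = 8.58e-6 M.
pH = -log(8.58e-6) = 5.07.

5.07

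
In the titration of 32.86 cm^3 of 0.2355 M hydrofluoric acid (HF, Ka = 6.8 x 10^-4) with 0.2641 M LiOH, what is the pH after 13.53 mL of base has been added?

3.10

Initial n(HF) = 0.2355 x 0.03286 = 0.007739 mol.
n(LiOH) added = 0.2641 x 0.01353 = 0.003573 mol, converting that many moles of HF to F-.
Remaining n(HF) = 0.004165 mol; n(F-) = 0.003573 mol.
By Henderson-Hasselbalch, pH = pKa + log([A^-]/[HA]) = 3.17 + log(0.003573/0.004165) = 3.17 + (-0.07) = 3.10.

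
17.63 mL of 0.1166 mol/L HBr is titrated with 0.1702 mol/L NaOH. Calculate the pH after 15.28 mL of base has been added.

12.22

n(acid) = 0.1166 x 0.01763 = 0.002056 mol; n(NaOH) added = 0.1702 x 0.01528 = 0.002601 mol.
Base is in excess by 0.002601 - 0.002056 = 0.0005450 mol in a total volume of 0.03291 L.
[OH^-] = 0.0005450/0.03291 = 0.01656 M, so pOH = 1.78 and pH = 14.00 - 1.78 = 12.22.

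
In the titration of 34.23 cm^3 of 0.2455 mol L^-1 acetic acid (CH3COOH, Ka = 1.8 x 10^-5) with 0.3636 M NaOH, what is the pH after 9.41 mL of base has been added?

4.58

Initial n(CH3COOH) = 0.2455 x 0.03423 = 0.008403 mol.
n(NaOH) added = 0.3636 x 0.009410 = 0.003421 mol, converting that many moles of CH3COOH to CH3COO-.
Remaining n(CH3COOH) = 0.004982 mol; n(CH3COO-) = 0.003421 mol.
By Henderson-Hasselbalch, pH = pKa + log([A^-]/[HA]) = 4.74 + log(0.003421/0.004982) = 4.74 + (-0.16) = 4.58.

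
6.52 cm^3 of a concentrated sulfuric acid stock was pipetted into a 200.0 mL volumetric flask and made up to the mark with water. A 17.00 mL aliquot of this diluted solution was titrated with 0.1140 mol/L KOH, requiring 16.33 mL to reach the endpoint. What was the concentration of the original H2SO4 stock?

n(KOH) = 0.1140 x 0.01633 = 0.001862 mol.
n(H2SO4) in the aliquot = 0.001862 x 1/2 = 0.0009308 mol.
[diluted H2SO4] = 0.0009308 / 0.01700 = 0.05475 M.
Dilution factor = 200.0/6.520 = 30.67, so [stock] = 0.05475 x 30.67 = 1.68 M.

1.68 M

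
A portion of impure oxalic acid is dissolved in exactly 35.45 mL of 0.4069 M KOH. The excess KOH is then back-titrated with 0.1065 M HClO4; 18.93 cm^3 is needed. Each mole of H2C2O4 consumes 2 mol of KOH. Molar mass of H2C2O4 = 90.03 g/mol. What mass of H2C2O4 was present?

0.559 g

Total n(KOH) added = 0.4069 x 0.03545 = 0.01442 mol.
n(HClO4) used = 0.1065 x 0.01893 = 0.002016 mol, which equals the excess n(KOH).
So n(KOH) consumed by the sample = 0.01442 - 0.002016 = 0.01241 mol.
n(H2C2O4) = 0.01241 / 2 = 0.006204 mol.
mass = 0.006204 mol x 90.03 g/mol = 0.559 g.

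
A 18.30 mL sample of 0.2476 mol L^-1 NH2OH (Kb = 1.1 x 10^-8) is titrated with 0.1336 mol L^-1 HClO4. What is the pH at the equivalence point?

n(NH2OH) = 0.2476 x 0.01830 = 0.004531 mol; V(HClO4) at equivalence = 0.004531/0.1336 = 0.03392 L.
At equivalence the base is fully converted to NH3OH+; total volume = 0.05222 L, so [NH3OH+] = 0.004531/0.05222 = 0.08678 M.
Ka(NH3OH+) = Kw/Kb = 1.0e-14 / 1.1 x 10^-8 = 9.09e-7.
[H^+] = sqrt(Ka x [NH3OH+]) = sqrt(9.09e-7 x 0.08678) = 0.000281 M.
pH = -log(0.000281) = 3.55.

3.55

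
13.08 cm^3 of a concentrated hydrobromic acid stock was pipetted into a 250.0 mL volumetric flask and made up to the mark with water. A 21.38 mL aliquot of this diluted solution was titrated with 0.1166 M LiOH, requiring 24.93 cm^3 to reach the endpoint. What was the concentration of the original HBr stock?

n(LiOH) = 0.1166 x 0.02493 = 0.002907 mol.
n(HBr) in the aliquot = 0.002907 mol.
[diluted HBr] = 0.002907 / 0.02138 = 0.1360 M.
Dilution factor = 250.0/13.08 = 19.11, so [stock] = 0.1360 x 19.11 = 2.60 M.

2.60 M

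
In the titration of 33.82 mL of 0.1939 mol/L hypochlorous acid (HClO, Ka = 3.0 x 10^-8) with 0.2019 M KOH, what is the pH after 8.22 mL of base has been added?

Initial n(HClO) = 0.1939 x 0.03382 = 0.006558 mol.
n(KOH) added = 0.2019 x 0.008220 = 0.001660 mol, converting that many moles of HClO to ClO-.
Remaining n(HClO) = 0.004898 mol; n(ClO-) = 0.001660 mol.
By Henderson-Hasselbalch, pH = pKa + log([A^-]/[HA]) = 7.52 + log(0.001660/0.004898) = 7.52 + (-0.47) = 7.05.

7.05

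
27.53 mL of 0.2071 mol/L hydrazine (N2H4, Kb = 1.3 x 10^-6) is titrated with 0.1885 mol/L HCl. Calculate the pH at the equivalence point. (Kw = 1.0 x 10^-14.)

n(N2H4) = 0.2071 x 0.02753 = 0.005701 mol; V(HCl) at equivalence = 0.005701/0.1885 = 0.03025 L.
At equivalence the base is fully converted to N2H5+; total volume = 0.05778 L, so [N2H5+] = 0.005701/0.05778 = 0.09868 M.
Ka(N2H5+) = Kw/Kb = 1.0e-14 / 1.3 x 10^-6 = 7.69e-9.
[H^+] = sqrt(Ka x [N2H5+]) = sqrt(7.69e-9 x 0.09868) = 2.76e-5 M.
pH = -log(2.76e-5) = 4.56.

4.56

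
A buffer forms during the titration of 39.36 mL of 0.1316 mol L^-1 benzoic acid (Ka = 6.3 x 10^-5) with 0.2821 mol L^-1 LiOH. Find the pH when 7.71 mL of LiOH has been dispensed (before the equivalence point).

Initial n(C6H5COOH) = 0.1316 x 0.03936 = 0.005180 mol.
n(LiOH) added = 0.2821 x 0.007710 = 0.002175 mol, converting that many moles of C6H5COOH to C6H5COO-.
Remaining n(C6H5COOH) = 0.003005 mol; n(C6H5COO-) = 0.002175 mol.
By Henderson-Hasselbalch, pH = pKa + log([A^-]/[HA]) = 4.20 + log(0.002175/0.003005) = 4.20 + (-0.14) = 4.06.

4.06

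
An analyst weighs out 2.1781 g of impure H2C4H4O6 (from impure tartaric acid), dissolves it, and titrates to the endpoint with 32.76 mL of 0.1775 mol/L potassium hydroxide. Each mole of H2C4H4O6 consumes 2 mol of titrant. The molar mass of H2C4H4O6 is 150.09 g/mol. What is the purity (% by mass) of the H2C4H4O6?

n(KOH) = 0.1775 x 0.03276 = 0.005815 mol.
n(H2C4H4O6) = 0.005815 / 2 = 0.002907 mol.
mass of H2C4H4O6 = 0.002907 x 150.09 = 0.4364 g.
% purity = 0.4364 / 2.1781 x 100 = 20.0%.

20.0%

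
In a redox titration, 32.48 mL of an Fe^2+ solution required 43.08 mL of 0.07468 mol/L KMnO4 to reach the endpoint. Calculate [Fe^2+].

0.495 M

n(KMnO4) = 0.07468 x 0.04308 = 0.003217 mol.
From the balanced equation, 1 mol KMnO4 reacts with 5 mol Fe^2+, so n(Fe^2+) = 0.003217 x 5/1 = 0.01609 mol.
[Fe^2+] = 0.01609 / 0.03248 L = 0.495 M.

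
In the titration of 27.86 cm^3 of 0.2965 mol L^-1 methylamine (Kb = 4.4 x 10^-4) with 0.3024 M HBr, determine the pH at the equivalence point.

n(CH3NH2) = 0.2965 x 0.02786 = 0.008260 mol; V(HBr) at equivalence = 0.008260/0.3024 = 0.02732 L.
At equivalence the base is fully converted to CH3NH3+; total volume = 0.05518 L, so [CH3NH3+] = 0.008260/0.05518 = 0.1497 M.
Ka(CH3NH3+) = Kw/Kb = 1.0e-14 / 4.4 x 10^-4 = 2.27e-11.
[H^+] = sqrt(Ka x [CH3NH3+]) = sqrt(2.27e-11 x 0.1497) = 1.84e-6 M.
pH = -log(1.84e-6) = 5.73.

5.73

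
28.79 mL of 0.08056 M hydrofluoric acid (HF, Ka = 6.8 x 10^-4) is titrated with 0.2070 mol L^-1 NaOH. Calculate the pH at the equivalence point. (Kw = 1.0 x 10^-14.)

7.97

n(HF) = 0.08056 x 0.02879 = 0.002319 mol; V(NaOH) at equivalence = 0.002319/0.2070 = 0.01120 L.
At equivalence all the acid is converted to F-; total volume = 0.02879 + 0.01120 = 0.03999 L, so [F-] = 0.002319/0.03999 = 0.05799 M.
Kb = Kw/Ka = 1.0e-14 / 6.8 x 10^-4 = 1.47e-11.
[OH^-] = sqrt(Kb x [F-]) = sqrt(1.47e-11 x 0.05799) = 9.23e-7 M.
pOH = 6.03, so pH = 14.00 - 6.03 = 7.97.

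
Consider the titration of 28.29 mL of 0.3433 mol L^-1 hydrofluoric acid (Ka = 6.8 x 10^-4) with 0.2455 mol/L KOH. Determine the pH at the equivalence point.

n(HF) = 0.3433 x 0.02829 = 0.009712 mol; V(KOH) at equivalence = 0.009712/0.2455 = 0.03956 L.
At equivalence all the acid is converted to F-; total volume = 0.02829 + 0.03956 = 0.06785 L, so [F-] = 0.009712/0.06785 = 0.1431 M.
Kb = Kw/Ka = 1.0e-14 / 6.8 x 10^-4 = 1.47e-11.
[OH^-] = sqrt(Kb x [F-]) = sqrt(1.47e-11 x 0.1431) = 1.45e-6 M.
pOH = 5.84, so pH = 14.00 - 5.84 = 8.16.

8.16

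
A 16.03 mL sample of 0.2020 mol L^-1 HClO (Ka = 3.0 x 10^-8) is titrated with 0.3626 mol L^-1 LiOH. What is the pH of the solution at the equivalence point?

n(HClO) = 0.2020 x 0.01603 = 0.003238 mol; V(LiOH) at equivalence = 0.003238/0.3626 = 0.008930 L.
At equivalence all the acid is converted to ClO-; total volume = 0.01603 + 0.008930 = 0.02496 L, so [ClO-] = 0.003238/0.02496 = 0.1297 M.
Kb = Kw/Ka = 1.0e-14 / 3.0 x 10^-8 = 3.33e-7.
[OH^-] = sqrt(Kb x [ClO-]) = sqrt(3.33e-7 x 0.1297) = 0.000208 M.
pOH = 3.68, so pH = 14.00 - 3.68 = 10.32.

10.32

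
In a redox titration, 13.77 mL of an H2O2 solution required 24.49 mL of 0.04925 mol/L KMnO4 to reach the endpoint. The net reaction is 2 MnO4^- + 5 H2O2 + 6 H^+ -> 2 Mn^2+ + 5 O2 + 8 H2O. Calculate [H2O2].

0.219 M

n(KMnO4) = 0.04925 x 0.02449 = 0.001206 mol.
From the balanced equation, 2 mol KMnO4 reacts with 5 mol H2O2, so n(H2O2) = 0.001206 x 5/2 = 0.003015 mol.
[H2O2] = 0.003015 / 0.01377 L = 0.219 M.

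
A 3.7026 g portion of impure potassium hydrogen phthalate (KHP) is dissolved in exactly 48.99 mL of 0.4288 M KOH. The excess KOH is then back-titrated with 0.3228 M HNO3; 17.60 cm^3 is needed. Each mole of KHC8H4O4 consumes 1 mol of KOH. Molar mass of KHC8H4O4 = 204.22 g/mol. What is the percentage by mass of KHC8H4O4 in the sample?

84.5%

Total n(KOH) added = 0.4288 x 0.04899 = 0.02101 mol.
n(HNO3) used = 0.3228 x 0.01760 = 0.005681 mol, which equals the excess n(KOH).
So n(KOH) consumed by the sample = 0.02101 - 0.005681 = 0.01533 mol.
n(KHC8H4O4) = 0.01533 / 1 = 0.01533 mol.
mass KHC8H4O4 = 0.01533 x 204.22 = 3.130 g, so %KHC8H4O4 = 3.130/3.7026 x 100 = 84.5%.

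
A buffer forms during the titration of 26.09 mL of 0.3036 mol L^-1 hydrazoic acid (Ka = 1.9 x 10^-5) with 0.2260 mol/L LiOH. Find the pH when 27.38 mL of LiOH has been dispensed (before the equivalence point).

Initial n(HN3) = 0.3036 x 0.02609 = 0.007921 mol.
n(LiOH) added = 0.2260 x 0.02738 = 0.006188 mol, converting that many moles of HN3 to N3-.
Remaining n(HN3) = 0.001733 mol; n(N3-) = 0.006188 mol.
By Henderson-Hasselbalch, pH = pKa + log([A^-]/[HA]) = 4.72 + log(0.006188/0.001733) = 4.72 + (+0.55) = 5.27.

5.27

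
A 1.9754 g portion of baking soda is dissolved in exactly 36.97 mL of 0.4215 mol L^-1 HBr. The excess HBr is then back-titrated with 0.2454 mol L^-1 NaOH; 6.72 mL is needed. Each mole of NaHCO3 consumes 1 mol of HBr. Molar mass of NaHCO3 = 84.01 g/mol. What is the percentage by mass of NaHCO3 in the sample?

Total n(HBr) added = 0.4215 x 0.03697 = 0.01558 mol.
n(NaOH) used = 0.2454 x 0.006720 = 0.001649 mol, which equals the excess n(HBr).
So n(HBr) consumed by the sample = 0.01558 - 0.001649 = 0.01393 mol.
n(NaHCO3) = 0.01393 / 1 = 0.01393 mol.
mass NaHCO3 = 0.01393 x 84.01 = 1.171 g, so %NaHCO3 = 1.171/1.9754 x 100 = 59.3%.

59.3%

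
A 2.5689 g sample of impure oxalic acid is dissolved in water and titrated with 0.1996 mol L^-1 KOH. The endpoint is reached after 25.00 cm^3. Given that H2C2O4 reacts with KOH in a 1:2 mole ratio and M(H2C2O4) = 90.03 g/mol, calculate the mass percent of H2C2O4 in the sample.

n(KOH) = 0.1996 x 0.02500 = 0.004990 mol.
n(H2C2O4) = 0.004990 / 2 = 0.002495 mol.
mass of H2C2O4 = 0.002495 x 90.03 = 0.2246 g.
% purity = 0.2246 / 2.5689 x 100 = 8.74%.

8.74%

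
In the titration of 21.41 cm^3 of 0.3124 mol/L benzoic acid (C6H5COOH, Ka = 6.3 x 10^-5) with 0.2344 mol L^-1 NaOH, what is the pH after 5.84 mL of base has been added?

3.61

Initial n(C6H5COOH) = 0.3124 x 0.02141 = 0.006688 mol.
n(NaOH) added = 0.2344 x 0.005840 = 0.001369 mol, converting that many moles of C6H5COOH to C6H5COO-.
Remaining n(C6H5COOH) = 0.005320 mol; n(C6H5COO-) = 0.001369 mol.
By Henderson-Hasselbalch, pH = pKa + log([A^-]/[HA]) = 4.20 + log(0.001369/0.005320) = 4.20 + (-0.59) = 3.61.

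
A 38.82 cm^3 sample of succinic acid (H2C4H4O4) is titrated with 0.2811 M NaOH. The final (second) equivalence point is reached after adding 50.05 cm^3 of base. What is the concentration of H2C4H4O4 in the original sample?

0.181 M

n(NaOH) = 0.2811 x 0.05005 = 0.01407 mol.
At the final (second) equivalence point, 2 mol OH^- react per mol H2C4H4O4, so n(H2C4H4O4) = 0.01407 / 2 = 0.007035 mol.
[H2C4H4O4] = 0.007035 / 0.03882 L = 0.181 M.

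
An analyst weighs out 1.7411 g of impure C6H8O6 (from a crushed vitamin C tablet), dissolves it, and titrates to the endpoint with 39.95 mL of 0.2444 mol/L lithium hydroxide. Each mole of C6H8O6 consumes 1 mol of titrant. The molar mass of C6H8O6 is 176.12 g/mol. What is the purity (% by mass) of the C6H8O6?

98.8%

n(LiOH) = 0.2444 x 0.03995 = 0.009764 mol.
n(C6H8O6) = 0.009764 / 1 = 0.009764 mol.
mass of C6H8O6 = 0.009764 x 176.12 = 1.720 g.
% purity = 1.720 / 1.7411 x 100 = 98.8%.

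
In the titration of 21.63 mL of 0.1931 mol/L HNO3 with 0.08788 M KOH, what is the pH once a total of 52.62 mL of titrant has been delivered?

n(acid) = 0.1931 x 0.02163 = 0.004177 mol; n(KOH) added = 0.08788 x 0.05262 = 0.004624 mol.
Base is in excess by 0.004624 - 0.004177 = 0.0004475 mol in a total volume of 0.07425 L.
[OH^-] = 0.0004475/0.07425 = 0.006027 M, so pOH = 2.22 and pH = 14.00 - 2.22 = 11.78.

11.78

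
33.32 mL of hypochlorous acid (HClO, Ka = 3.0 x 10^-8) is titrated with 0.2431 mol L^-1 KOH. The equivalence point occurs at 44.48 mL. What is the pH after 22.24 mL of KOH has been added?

7.52

22.24 mL is exactly half the equivalence volume (44.48/2), i.e. the half-equivalence point.
There, n(HA) = n(A^-), so pH = pKa = -log(3.0 x 10^-8) = 7.52.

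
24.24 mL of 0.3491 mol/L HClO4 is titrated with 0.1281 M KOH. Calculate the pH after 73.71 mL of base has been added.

n(acid) = 0.3491 x 0.02424 = 0.008462 mol; n(KOH) added = 0.1281 x 0.07371 = 0.009442 mol.
Base is in excess by 0.009442 - 0.008462 = 0.0009801 mol in a total volume of 0.09795 L.
[OH^-] = 0.0009801/0.09795 = 0.01001 M, so pOH = 2.00 and pH = 14.00 - 2.00 = 12.00.

12.00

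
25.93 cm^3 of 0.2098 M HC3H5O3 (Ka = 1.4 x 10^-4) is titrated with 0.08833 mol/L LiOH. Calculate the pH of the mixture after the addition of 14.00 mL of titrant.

3.32

Initial n(HC3H5O3) = 0.2098 x 0.02593 = 0.005440 mol.
n(LiOH) added = 0.08833 x 0.01400 = 0.001237 mol, converting that many moles of HC3H5O3 to C3H5O3-.
Remaining n(HC3H5O3) = 0.004203 mol; n(C3H5O3-) = 0.001237 mol.
By Henderson-Hasselbalch, pH = pKa + log([A^-]/[HA]) = 3.85 + log(0.001237/0.004203) = 3.85 + (-0.53) = 3.32.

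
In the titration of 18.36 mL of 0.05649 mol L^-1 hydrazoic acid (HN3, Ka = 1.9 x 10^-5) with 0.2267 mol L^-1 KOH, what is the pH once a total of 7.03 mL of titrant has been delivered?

12.34

n(acid) = 0.05649 x 0.01836 = 0.001037 mol; n(KOH) added = 0.2267 x 0.007030 = 0.001594 mol.
Base is in excess by 0.001594 - 0.001037 = 0.0005565 mol in a total volume of 0.02539 L.
[OH^-] = 0.0005565/0.02539 = 0.02192 M, so pOH = 1.66 and pH = 14.00 - 1.66 = 12.34.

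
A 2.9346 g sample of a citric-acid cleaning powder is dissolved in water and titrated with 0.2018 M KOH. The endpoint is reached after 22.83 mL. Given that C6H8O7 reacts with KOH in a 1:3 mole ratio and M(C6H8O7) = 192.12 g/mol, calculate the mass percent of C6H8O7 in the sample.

10.1%

n(KOH) = 0.2018 x 0.02283 = 0.004607 mol.
n(C6H8O7) = 0.004607 / 3 = 0.001536 mol.
mass of C6H8O7 = 0.001536 x 192.12 = 0.2950 g.
% purity = 0.2950 / 2.9346 x 100 = 10.1%.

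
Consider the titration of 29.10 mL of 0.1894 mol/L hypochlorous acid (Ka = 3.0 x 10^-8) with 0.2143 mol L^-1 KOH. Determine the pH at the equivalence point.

n(HClO) = 0.1894 x 0.02910 = 0.005512 mol; V(KOH) at equivalence = 0.005512/0.2143 = 0.02572 L.
At equivalence all the acid is converted to ClO-; total volume = 0.02910 + 0.02572 = 0.05482 L, so [ClO-] = 0.005512/0.05482 = 0.1005 M.
Kb = Kw/Ka = 1.0e-14 / 3.0 x 10^-8 = 3.33e-7.
[OH^-] = sqrt(Kb x [ClO-]) = sqrt(3.33e-7 x 0.1005) = 0.000183 M.
pOH = 3.74, so pH = 14.00 - 3.74 = 10.26.

10.26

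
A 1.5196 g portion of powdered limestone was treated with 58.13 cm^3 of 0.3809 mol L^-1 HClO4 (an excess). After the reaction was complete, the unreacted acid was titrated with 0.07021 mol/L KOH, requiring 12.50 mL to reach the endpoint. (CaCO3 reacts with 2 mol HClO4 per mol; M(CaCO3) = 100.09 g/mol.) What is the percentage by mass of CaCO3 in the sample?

Total n(HClO4) added = 0.3809 x 0.05813 = 0.02214 mol.
n(KOH) used = 0.07021 x 0.01250 = 0.0008776 mol, which equals the excess n(HClO4).
So n(HClO4) consumed by the sample = 0.02214 - 0.0008776 = 0.02126 mol.
n(CaCO3) = 0.02126 / 2 = 0.01063 mol.
mass CaCO3 = 0.01063 x 100.09 = 1.064 g, so %CaCO3 = 1.064/1.5196 x 100 = 70.0%.

70.0%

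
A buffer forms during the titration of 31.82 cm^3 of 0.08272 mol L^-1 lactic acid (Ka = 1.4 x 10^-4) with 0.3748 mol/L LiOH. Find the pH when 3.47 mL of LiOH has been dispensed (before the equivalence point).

3.84

Initial n(HC3H5O3) = 0.08272 x 0.03182 = 0.002632 mol.
n(LiOH) added = 0.3748 x 0.003470 = 0.001301 mol, converting that many moles of HC3H5O3 to C3H5O3-.
Remaining n(HC3H5O3) = 0.001332 mol; n(C3H5O3-) = 0.001301 mol.
By Henderson-Hasselbalch, pH = pKa + log([A^-]/[HA]) = 3.85 + log(0.001301/0.001332) = 3.85 + (-0.01) = 3.84.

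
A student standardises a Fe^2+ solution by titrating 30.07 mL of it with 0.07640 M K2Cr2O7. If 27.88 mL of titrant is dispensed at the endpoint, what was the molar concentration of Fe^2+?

n(K2Cr2O7) = 0.07640 x 0.02788 = 0.002130 mol.
From the balanced equation, 1 mol K2Cr2O7 reacts with 6 mol Fe^2+, so n(Fe^2+) = 0.002130 x 6/1 = 0.01278 mol.
[Fe^2+] = 0.01278 / 0.03007 L = 0.425 M.

0.425 M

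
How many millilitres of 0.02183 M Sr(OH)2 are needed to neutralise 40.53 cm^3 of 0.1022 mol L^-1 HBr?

94.9 mL

n(HBr) = 0.1022 mol/L x 0.04053 L = 0.004142 mol.
The neutralisation is 2 HBr : 1 Sr(OH)2, so n(Sr(OH)2) = 0.004142 x 1/2 = 0.002071 mol.
V(Sr(OH)2) = 0.002071 / 0.02183 = 0.09487 L = 94.9 mL.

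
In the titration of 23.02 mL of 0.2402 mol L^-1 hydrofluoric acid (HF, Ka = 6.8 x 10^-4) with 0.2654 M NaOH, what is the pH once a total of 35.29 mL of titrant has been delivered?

n(acid) = 0.2402 x 0.02302 = 0.005529 mol; n(NaOH) added = 0.2654 x 0.03529 = 0.009366 mol.
Base is in excess by 0.009366 - 0.005529 = 0.003837 mol in a total volume of 0.05831 L.
[OH^-] = 0.003837/0.05831 = 0.06580 M, so pOH = 1.18 and pH = 14.00 - 1.18 = 12.82.

12.82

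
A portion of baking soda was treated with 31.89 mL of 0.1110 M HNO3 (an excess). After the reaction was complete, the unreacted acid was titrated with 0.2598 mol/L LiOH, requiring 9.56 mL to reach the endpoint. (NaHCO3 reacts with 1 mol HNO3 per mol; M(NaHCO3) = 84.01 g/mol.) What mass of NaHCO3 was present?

0.0887 g

Total n(HNO3) added = 0.1110 x 0.03189 = 0.003540 mol.
n(LiOH) used = 0.2598 x 0.009560 = 0.002484 mol, which equals the excess n(HNO3).
So n(HNO3) consumed by the sample = 0.003540 - 0.002484 = 0.001056 mol.
n(NaHCO3) = 0.001056 / 1 = 0.001056 mol.
mass = 0.001056 mol x 84.01 g/mol = 0.0887 g.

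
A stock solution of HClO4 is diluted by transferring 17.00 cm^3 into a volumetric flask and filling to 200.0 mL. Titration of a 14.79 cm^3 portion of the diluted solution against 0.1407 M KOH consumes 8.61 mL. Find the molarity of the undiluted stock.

0.964 M

n(KOH) = 0.1407 x 0.008610 = 0.001211 mol.
n(HClO4) in the aliquot = 0.001211 mol.
[diluted HClO4] = 0.001211 / 0.01479 = 0.08191 M.
Dilution factor = 200.0/17.00 = 11.76, so [stock] = 0.08191 x 11.76 = 0.964 M.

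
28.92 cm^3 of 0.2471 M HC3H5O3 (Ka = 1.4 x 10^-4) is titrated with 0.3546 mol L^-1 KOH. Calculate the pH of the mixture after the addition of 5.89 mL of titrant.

Initial n(HC3H5O3) = 0.2471 x 0.02892 = 0.007146 mol.
n(KOH) added = 0.3546 x 0.005890 = 0.002089 mol, converting that many moles of HC3H5O3 to C3H5O3-.
Remaining n(HC3H5O3) = 0.005058 mol; n(C3H5O3-) = 0.002089 mol.
By Henderson-Hasselbalch, pH = pKa + log([A^-]/[HA]) = 3.85 + log(0.002089/0.005058) = 3.85 + (-0.38) = 3.47.

3.47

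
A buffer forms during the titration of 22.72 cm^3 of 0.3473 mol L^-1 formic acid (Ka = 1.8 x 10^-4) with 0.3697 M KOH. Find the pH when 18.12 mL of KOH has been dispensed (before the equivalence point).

Initial n(HCOOH) = 0.3473 x 0.02272 = 0.007891 mol.
n(KOH) added = 0.3697 x 0.01812 = 0.006699 mol, converting that many moles of HCOOH to HCOO-.
Remaining n(HCOOH) = 0.001192 mol; n(HCOO-) = 0.006699 mol.
By Henderson-Hasselbalch, pH = pKa + log([A^-]/[HA]) = 3.74 + log(0.006699/0.001192) = 3.74 + (+0.75) = 4.49.

4.49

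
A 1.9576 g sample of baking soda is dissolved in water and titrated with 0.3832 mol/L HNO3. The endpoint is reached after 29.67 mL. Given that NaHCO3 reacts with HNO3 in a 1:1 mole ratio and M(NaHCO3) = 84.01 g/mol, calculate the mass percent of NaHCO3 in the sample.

48.8%

n(HNO3) = 0.3832 x 0.02967 = 0.01137 mol.
n(NaHCO3) = 0.01137 / 1 = 0.01137 mol.
mass of NaHCO3 = 0.01137 x 84.01 = 0.9552 g.
% purity = 0.9552 / 1.9576 x 100 = 48.8%.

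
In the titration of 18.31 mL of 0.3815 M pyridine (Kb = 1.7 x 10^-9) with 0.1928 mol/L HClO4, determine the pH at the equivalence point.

n(C5H5N) = 0.3815 x 0.01831 = 0.006985 mol; V(HClO4) at equivalence = 0.006985/0.1928 = 0.03623 L.
At equivalence the base is fully converted to C5H5NH+; total volume = 0.05454 L, so [C5H5NH+] = 0.006985/0.05454 = 0.1281 M.
Ka(C5H5NH+) = Kw/Kb = 1.0e-14 / 1.7 x 10^-9 = 5.88e-6.
[H^+] = sqrt(Ka x [C5H5NH+]) = sqrt(5.88e-6 x 0.1281) = 0.000868 M.
pH = -log(0.000868) = 3.06.

3.06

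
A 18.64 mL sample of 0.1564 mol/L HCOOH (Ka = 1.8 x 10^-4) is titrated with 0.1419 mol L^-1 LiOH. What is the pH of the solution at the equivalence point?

n(HCOOH) = 0.1564 x 0.01864 = 0.002915 mol; V(LiOH) at equivalence = 0.002915/0.1419 = 0.02054 L.
At equivalence all the acid is converted to HCOO-; total volume = 0.01864 + 0.02054 = 0.03918 L, so [HCOO-] = 0.002915/0.03918 = 0.07440 M.
Kb = Kw/Ka = 1.0e-14 / 1.8 x 10^-4 = 5.56e-11.
[OH^-] = sqrt(Kb x [HCOO-]) = sqrt(5.56e-11 x 0.07440) = 2.03e-6 M.
pOH = 5.69, so pH = 14.00 - 5.69 = 8.31.

8.31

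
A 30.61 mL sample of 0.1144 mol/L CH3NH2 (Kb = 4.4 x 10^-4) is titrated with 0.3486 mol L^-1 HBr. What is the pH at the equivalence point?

n(CH3NH2) = 0.1144 x 0.03061 = 0.003502 mol; V(HBr) at equivalence = 0.003502/0.3486 = 0.01005 L.
At equivalence the base is fully converted to CH3NH3+; total volume = 0.04066 L, so [CH3NH3+] = 0.003502/0.04066 = 0.08613 M.
Ka(CH3NH3+) = Kw/Kb = 1.0e-14 / 4.4 x 10^-4 = 2.27e-11.
[H^+] = sqrt(Ka x [CH3NH3+]) = sqrt(2.27e-11 x 0.08613) = 1.40e-6 M.
pH = -log(1.40e-6) = 5.85.

5.85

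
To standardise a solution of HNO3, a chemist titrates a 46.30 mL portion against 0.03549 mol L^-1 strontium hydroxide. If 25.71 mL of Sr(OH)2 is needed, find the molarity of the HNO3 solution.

0.0394 M

n(Sr(OH)2) delivered = 0.03549 x 0.02571 = 0.0009124 mol.
The reaction is 2 HNO3 + 1 Sr(OH)2, so n(HNO3) = 0.0009124 x 2/1 = 0.001825 mol.
[HNO3] = 0.001825 mol / 0.04630 L = 0.0394 M.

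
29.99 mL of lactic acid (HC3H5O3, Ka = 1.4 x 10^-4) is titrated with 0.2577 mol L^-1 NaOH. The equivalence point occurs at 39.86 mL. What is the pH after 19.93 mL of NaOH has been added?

3.85

19.93 mL is exactly half the equivalence volume (39.86/2), i.e. the half-equivalence point.
There, n(HA) = n(A^-), so pH = pKa = -log(1.4 x 10^-4) = 3.85.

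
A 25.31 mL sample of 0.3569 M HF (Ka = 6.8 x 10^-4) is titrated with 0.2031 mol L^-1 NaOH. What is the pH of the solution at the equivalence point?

n(HF) = 0.3569 x 0.02531 = 0.009033 mol; V(NaOH) at equivalence = 0.009033/0.2031 = 0.04448 L.
At equivalence all the acid is converted to F-; total volume = 0.02531 + 0.04448 = 0.06979 L, so [F-] = 0.009033/0.06979 = 0.1294 M.
Kb = Kw/Ka = 1.0e-14 / 6.8 x 10^-4 = 1.47e-11.
[OH^-] = sqrt(Kb x [F-]) = sqrt(1.47e-11 x 0.1294) = 1.38e-6 M.
pOH = 5.86, so pH = 14.00 - 5.86 = 8.14.

8.14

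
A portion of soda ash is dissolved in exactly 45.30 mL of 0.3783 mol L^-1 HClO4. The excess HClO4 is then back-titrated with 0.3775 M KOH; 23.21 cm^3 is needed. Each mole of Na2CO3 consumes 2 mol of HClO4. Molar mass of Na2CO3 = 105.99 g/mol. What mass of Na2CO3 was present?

0.444 g

Total n(HClO4) added = 0.3783 x 0.04530 = 0.01714 mol.
n(KOH) used = 0.3775 x 0.02321 = 0.008762 mol, which equals the excess n(HClO4).
So n(HClO4) consumed by the sample = 0.01714 - 0.008762 = 0.008375 mol.
n(Na2CO3) = 0.008375 / 2 = 0.004188 mol.
mass = 0.004188 mol x 105.99 g/mol = 0.444 g.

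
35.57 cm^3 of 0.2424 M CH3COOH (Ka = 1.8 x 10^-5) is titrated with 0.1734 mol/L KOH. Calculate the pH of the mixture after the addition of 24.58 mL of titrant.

Initial n(CH3COOH) = 0.2424 x 0.03557 = 0.008622 mol.
n(KOH) added = 0.1734 x 0.02458 = 0.004262 mol, converting that many moles of CH3COOH to CH3COO-.
Remaining n(CH3COOH) = 0.004360 mol; n(CH3COO-) = 0.004262 mol.
By Henderson-Hasselbalch, pH = pKa + log([A^-]/[HA]) = 4.74 + log(0.004262/0.004360) = 4.74 + (-0.01) = 4.73.

4.73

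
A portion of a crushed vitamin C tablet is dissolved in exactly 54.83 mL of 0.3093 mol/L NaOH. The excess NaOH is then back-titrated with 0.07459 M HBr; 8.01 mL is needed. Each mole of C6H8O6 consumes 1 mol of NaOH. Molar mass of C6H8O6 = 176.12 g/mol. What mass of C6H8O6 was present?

Total n(NaOH) added = 0.3093 x 0.05483 = 0.01696 mol.
n(HBr) used = 0.07459 x 0.008010 = 0.0005975 mol, which equals the excess n(NaOH).
So n(NaOH) consumed by the sample = 0.01696 - 0.0005975 = 0.01636 mol.
n(C6H8O6) = 0.01636 / 1 = 0.01636 mol.
mass = 0.01636 mol x 176.12 g/mol = 2.88 g.

2.88 g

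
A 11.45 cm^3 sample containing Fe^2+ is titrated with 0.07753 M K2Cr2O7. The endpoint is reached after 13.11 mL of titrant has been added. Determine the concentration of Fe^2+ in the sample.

n(K2Cr2O7) = 0.07753 x 0.01311 = 0.001016 mol.
From the balanced equation, 1 mol K2Cr2O7 reacts with 6 mol Fe^2+, so n(Fe^2+) = 0.001016 x 6/1 = 0.006099 mol.
[Fe^2+] = 0.006099 / 0.01145 L = 0.533 M.

0.533 M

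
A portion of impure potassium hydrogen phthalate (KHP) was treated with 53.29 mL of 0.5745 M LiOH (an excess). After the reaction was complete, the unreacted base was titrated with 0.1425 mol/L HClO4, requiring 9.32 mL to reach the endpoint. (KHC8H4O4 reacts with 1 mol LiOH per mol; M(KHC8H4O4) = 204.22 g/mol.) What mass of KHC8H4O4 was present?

5.98 g

Total n(LiOH) added = 0.5745 x 0.05329 = 0.03062 mol.
n(HClO4) used = 0.1425 x 0.009320 = 0.001328 mol, which equals the excess n(LiOH).
So n(LiOH) consumed by the sample = 0.03062 - 0.001328 = 0.02929 mol.
n(KHC8H4O4) = 0.02929 / 1 = 0.02929 mol.
mass = 0.02929 mol x 204.22 g/mol = 5.98 g.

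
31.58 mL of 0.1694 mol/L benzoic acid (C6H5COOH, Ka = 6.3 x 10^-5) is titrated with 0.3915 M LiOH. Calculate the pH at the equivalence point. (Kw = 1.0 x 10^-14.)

8.64

n(C6H5COOH) = 0.1694 x 0.03158 = 0.005350 mol; V(LiOH) at equivalence = 0.005350/0.3915 = 0.01366 L.
At equivalence all the acid is converted to C6H5COO-; total volume = 0.03158 + 0.01366 = 0.04524 L, so [C6H5COO-] = 0.005350/0.04524 = 0.1182 M.
Kb = Kw/Ka = 1.0e-14 / 6.3 x 10^-5 = 1.59e-10.
[OH^-] = sqrt(Kb x [C6H5COO-]) = sqrt(1.59e-10 x 0.1182) = 4.33e-6 M.
pOH = 5.36, so pH = 14.00 - 5.36 = 8.64.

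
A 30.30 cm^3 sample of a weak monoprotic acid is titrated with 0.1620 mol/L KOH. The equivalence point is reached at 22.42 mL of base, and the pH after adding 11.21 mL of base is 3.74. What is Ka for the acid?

1.8 x 10^-4

11.21 mL is half of the equivalence volume, so this is the half-equivalence point where [HA] = [A^-].
At half-equivalence pH = pKa, so pKa = 3.74.
Ka = 10^(-3.74) = 1.8 x 10^-4.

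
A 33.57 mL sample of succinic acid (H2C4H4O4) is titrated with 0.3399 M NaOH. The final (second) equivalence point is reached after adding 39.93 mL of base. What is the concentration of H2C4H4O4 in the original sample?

n(NaOH) = 0.3399 x 0.03993 = 0.01357 mol.
At the final (second) equivalence point, 2 mol OH^- react per mol H2C4H4O4, so n(H2C4H4O4) = 0.01357 / 2 = 0.006786 mol.
[H2C4H4O4] = 0.006786 / 0.03357 L = 0.202 M.

0.202 M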